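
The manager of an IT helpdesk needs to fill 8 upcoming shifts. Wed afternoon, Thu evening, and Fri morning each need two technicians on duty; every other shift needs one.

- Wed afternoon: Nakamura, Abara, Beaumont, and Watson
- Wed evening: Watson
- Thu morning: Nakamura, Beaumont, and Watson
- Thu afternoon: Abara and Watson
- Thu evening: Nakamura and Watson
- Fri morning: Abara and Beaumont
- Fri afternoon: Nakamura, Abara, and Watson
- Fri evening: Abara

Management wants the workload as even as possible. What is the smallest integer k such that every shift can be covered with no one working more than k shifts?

3

With 4 technicians and 11 worker-slots to fill, someone must work at least ⌈11/4⌉ = 3 shifts, so k ≥ 3.
k = 3 works: Wed afternoon→Beaumont+Watson, Wed evening→Watson, Thu morning→Nakamura, Thu afternoon→Abara, Thu evening→Nakamura+Watson, Fri morning→Abara+Beaumont, Fri afternoon→Nakamura, Fri evening→Abara.
Loads: Nakamura 3, Abara 3, Beaumont 2, Watson 3 — all ≤ 3.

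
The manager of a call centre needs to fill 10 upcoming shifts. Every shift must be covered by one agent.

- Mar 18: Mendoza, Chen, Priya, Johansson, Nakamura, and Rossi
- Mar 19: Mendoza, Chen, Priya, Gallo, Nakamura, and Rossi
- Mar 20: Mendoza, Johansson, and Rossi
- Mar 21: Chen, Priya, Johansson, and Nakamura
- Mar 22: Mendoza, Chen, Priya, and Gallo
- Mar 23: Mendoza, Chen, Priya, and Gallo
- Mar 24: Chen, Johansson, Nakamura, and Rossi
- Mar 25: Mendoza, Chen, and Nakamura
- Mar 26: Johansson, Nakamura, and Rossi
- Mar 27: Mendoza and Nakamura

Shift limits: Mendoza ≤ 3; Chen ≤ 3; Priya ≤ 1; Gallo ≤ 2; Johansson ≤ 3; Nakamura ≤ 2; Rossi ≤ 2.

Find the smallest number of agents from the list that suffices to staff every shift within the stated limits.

10 slots to fill and no one can take more than 3, so at least ⌈10/3⌉ = 4 agents are needed.
Mendoza, Chen, Priya, and Johansson alone can cover everything: Mar 18→Johansson, Mar 19→Chen, Mar 20→Mendoza, Mar 21→Johansson, Mar 22→Chen, Mar 23→Priya, Mar 24→Chen, Mar 25→Mendoza, Mar 26→Johansson, Mar 27→Mendoza.

4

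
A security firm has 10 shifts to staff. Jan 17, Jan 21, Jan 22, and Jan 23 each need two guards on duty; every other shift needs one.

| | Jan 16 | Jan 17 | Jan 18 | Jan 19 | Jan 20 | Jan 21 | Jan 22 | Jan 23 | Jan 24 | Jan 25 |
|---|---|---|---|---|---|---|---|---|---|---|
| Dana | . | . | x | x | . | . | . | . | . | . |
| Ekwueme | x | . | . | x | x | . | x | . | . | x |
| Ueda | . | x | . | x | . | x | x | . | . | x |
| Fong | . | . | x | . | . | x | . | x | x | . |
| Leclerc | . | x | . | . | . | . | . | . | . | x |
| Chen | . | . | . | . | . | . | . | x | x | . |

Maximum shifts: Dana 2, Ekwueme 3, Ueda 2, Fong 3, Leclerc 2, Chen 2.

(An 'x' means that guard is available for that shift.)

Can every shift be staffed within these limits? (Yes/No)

Total capacity is 14 and 14 slots are needed, so capacity alone doesn't rule it out.
Shifts {Jan 17, Jan 21, Jan 22} need 6 worker-slots in total, but the guards available for any of those shifts (Ekwueme, Ueda, Fong, and Leclerc) can supply at most 5 among them. So no valid schedule exists.

No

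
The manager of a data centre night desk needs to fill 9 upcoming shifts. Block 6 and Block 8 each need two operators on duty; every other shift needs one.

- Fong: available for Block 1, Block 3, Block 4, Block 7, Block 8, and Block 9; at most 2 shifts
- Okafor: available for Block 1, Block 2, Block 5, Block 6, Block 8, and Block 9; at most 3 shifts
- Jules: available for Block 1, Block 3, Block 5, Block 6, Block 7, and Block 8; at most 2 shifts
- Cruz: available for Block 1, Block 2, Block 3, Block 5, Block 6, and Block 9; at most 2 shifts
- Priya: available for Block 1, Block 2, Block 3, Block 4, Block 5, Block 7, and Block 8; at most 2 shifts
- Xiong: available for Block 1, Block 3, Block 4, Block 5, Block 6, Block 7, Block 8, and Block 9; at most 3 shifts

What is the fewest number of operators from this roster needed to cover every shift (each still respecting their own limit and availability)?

5

11 slots to fill and no one can take more than 3, so at least ⌈11/3⌉ = 4 operators are needed.
Any 4 operators together have capacity at most 3+3+2+2 = 10 < 11 slots, so 4 can never suffice.
Fong, Okafor, Jules, Cruz, and Priya alone can cover everything: Block 1→Priya, Block 2→Okafor, Block 3→Cruz, Block 4→Fong, Block 5→Cruz, Block 6→Okafor+Jules, Block 7→Fong, Block 8→Jules+Priya, Block 9→Okafor.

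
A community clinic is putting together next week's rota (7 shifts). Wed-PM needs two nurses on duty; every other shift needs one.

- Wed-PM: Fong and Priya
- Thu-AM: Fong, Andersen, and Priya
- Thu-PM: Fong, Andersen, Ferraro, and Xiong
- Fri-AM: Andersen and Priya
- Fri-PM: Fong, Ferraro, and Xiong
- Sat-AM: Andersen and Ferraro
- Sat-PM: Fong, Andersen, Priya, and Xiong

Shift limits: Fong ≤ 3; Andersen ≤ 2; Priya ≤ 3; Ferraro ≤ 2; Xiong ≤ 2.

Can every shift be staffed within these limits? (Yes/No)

Wed-PM can only be covered by Fong and Priya, so that assignment is forced.
One valid schedule: Wed-PM→Fong+Priya, Thu-AM→Fong, Thu-PM→Ferraro, Fri-AM→Andersen, Fri-PM→Fong, Sat-AM→Andersen, Sat-PM→Priya.
Loads: Fong 3/3, Andersen 2/2, Priya 2/3, Ferraro 1/2, Xiong 0/2 — all within limits.

Yes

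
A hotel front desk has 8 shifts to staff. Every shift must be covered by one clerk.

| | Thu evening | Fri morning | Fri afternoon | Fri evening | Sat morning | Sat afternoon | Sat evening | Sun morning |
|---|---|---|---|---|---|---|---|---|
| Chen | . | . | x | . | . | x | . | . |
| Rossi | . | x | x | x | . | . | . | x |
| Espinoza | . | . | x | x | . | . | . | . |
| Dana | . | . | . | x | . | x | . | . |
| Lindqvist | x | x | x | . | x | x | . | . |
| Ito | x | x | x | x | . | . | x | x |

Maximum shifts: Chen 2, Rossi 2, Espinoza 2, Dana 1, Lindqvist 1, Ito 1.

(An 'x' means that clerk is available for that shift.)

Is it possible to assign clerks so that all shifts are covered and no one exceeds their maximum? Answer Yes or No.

No

Total capacity is 9 and 8 slots are needed, so capacity alone doesn't rule it out.
Shifts {Thu evening, Sat morning, Sat evening} need 3 worker-slots in total, but the clerks available for any of those shifts (Lindqvist and Ito) can supply at most 2 among them. So no valid schedule exists.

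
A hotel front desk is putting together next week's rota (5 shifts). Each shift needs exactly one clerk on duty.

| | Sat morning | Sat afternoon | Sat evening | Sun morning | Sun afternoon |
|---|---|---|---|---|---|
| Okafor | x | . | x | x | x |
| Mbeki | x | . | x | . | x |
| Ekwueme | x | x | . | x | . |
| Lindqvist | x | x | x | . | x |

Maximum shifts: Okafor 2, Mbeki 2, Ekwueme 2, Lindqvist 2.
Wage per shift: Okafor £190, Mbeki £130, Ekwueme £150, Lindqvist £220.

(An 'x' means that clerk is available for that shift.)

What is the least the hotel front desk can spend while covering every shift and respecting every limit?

£750

Picking the cheapest available clerk for each shift independently would cost £690, but that ignores the shift limits.
An optimal schedule: Sat morning→Okafor, Sat afternoon→Ekwueme, Sat evening→Mbeki, Sun morning→Ekwueme, Sun afternoon→Mbeki.
Total: 190 + 150 + 130 + 150 + 130 = £750.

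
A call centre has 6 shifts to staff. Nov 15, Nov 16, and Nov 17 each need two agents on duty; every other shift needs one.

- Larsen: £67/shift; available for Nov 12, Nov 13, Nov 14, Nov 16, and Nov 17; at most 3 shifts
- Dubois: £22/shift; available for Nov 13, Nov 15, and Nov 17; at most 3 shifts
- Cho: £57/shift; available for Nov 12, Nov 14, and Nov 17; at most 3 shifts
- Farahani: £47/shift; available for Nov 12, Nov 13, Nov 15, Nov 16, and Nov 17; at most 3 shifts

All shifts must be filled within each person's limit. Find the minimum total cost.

Nov 15 can only be covered by Dubois and Farahani, so that assignment is forced.
Nov 16 can only be covered by Larsen and Farahani, so that assignment is forced.
Picking the cheapest available agent for each shift independently would cost £378, but that ignores the shift limits.
An optimal schedule: Nov 12→Farahani, Nov 13→Dubois, Nov 14→Cho, Nov 15→Dubois+Farahani, Nov 16→Farahani+Larsen, Nov 17→Dubois+Cho.
Total: 47 + 22 + 57 + 22 + 47 + 47 + 67 + 22 + 57 = £388.

£388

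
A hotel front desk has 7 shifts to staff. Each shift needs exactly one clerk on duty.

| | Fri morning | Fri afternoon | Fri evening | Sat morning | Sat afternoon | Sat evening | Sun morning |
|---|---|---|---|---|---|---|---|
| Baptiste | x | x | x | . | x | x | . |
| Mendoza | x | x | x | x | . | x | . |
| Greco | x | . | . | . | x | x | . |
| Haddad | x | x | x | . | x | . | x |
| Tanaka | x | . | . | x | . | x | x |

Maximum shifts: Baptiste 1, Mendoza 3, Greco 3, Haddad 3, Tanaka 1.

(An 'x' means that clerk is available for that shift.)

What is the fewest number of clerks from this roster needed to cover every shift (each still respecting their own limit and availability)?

3

7 slots to fill and no one can take more than 3, so at least ⌈7/3⌉ = 3 clerks are needed.
Baptiste, Mendoza, and Haddad alone can cover everything: Fri morning→Mendoza, Fri afternoon→Haddad, Fri evening→Haddad, Sat morning→Mendoza, Sat afternoon→Baptiste, Sat evening→Mendoza, Sun morning→Haddad.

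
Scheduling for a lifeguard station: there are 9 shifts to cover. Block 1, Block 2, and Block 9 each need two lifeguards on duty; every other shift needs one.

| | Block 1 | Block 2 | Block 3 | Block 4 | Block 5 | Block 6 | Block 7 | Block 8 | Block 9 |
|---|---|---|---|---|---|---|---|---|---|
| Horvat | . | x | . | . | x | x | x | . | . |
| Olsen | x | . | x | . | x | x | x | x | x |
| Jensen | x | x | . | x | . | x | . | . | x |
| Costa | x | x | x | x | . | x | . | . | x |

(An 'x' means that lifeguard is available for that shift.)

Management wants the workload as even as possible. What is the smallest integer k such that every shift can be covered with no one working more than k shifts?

3

With 4 lifeguards and 12 worker-slots to fill, someone must work at least ⌈12/4⌉ = 3 shifts, so k ≥ 3.
k = 3 works: Block 1→Olsen+Jensen, Block 2→Horvat+Costa, Block 3→Olsen, Block 4→Jensen, Block 5→Horvat, Block 6→Costa, Block 7→Horvat, Block 8→Olsen, Block 9→Jensen+Costa.
Loads: Horvat 3, Olsen 3, Jensen 3, Costa 3 — all ≤ 3.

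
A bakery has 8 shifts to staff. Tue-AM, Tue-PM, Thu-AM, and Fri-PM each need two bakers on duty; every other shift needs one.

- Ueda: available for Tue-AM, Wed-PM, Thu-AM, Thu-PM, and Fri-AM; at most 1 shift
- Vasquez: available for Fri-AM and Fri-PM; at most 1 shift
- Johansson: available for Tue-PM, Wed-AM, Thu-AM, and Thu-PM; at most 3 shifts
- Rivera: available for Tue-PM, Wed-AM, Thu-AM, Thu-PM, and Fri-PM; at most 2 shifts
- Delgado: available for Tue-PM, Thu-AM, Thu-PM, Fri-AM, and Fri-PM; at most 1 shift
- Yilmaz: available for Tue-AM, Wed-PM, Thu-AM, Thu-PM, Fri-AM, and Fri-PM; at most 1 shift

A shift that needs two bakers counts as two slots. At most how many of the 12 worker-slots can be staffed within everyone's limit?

9

Total capacity across all bakers is 1+1+3+2+1+1 = 9, and 12 slots are needed, so at most 9 can be filled.
An assignment achieving 9: Tue-AM→Ueda+Yilmaz, Tue-PM→Johansson+Rivera, Wed-AM→Johansson, Thu-AM→Johansson, Fri-AM→Vasquez, Fri-PM→Rivera+Delgado.
Loads: Ueda 1/1, Vasquez 1/1, Johansson 3/3, Rivera 2/2, Delgado 1/1, Yilmaz 1/1.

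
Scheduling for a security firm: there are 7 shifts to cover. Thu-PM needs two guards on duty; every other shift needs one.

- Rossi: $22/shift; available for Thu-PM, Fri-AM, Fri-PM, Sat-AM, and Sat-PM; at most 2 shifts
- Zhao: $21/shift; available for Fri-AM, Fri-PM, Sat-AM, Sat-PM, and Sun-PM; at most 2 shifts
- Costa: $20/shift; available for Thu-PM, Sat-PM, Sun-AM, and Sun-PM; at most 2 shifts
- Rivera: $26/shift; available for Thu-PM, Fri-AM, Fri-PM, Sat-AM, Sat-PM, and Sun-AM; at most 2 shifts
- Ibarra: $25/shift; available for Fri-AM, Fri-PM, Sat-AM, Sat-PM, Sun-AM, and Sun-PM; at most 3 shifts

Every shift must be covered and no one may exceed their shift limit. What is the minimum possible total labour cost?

$176

Picking the cheapest available guard for each shift independently would cost $165, but that ignores the shift limits.
An optimal schedule: Thu-PM→Costa+Rossi, Fri-AM→Zhao, Fri-PM→Rossi, Sat-AM→Ibarra, Sat-PM→Ibarra, Sun-AM→Costa, Sun-PM→Zhao.
Total: 20 + 22 + 21 + 22 + 25 + 25 + 20 + 21 = $176.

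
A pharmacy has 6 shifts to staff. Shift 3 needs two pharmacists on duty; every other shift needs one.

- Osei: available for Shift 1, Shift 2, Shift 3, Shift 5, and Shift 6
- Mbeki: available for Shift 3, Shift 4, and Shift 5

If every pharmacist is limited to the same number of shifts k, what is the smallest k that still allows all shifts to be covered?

With 2 pharmacists and 7 worker-slots to fill, someone must work at least ⌈7/2⌉ = 4 shifts, so k ≥ 4.
k = 4 works: Shift 1→Osei, Shift 2→Osei, Shift 3→Osei+Mbeki, Shift 4→Mbeki, Shift 5→Mbeki, Shift 6→Osei.
Loads: Osei 4, Mbeki 3 — all ≤ 4.

4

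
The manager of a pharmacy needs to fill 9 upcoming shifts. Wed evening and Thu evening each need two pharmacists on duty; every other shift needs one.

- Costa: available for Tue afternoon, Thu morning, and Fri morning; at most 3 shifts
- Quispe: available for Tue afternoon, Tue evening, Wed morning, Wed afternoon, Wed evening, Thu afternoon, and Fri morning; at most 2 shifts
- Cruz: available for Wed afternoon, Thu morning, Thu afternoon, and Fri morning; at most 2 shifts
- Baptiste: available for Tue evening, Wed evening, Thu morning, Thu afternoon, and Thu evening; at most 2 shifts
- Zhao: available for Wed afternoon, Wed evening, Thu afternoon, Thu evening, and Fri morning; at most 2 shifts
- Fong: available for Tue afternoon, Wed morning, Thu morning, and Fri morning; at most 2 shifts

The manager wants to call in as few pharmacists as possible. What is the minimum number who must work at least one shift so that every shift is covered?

5

11 slots to fill and no one can take more than 3, so at least ⌈11/3⌉ = 4 pharmacists are needed.
Any 4 pharmacists together have capacity at most 3+2+2+2 = 9 < 11 slots, so 4 can never suffice.
Costa, Quispe, Cruz, Baptiste, and Zhao alone can cover everything: Tue afternoon→Costa, Tue evening→Quispe, Wed morning→Quispe, Wed afternoon→Cruz, Wed evening→Baptiste+Zhao, Thu morning→Costa, Thu afternoon→Cruz, Thu evening→Baptiste+Zhao, Fri morning→Costa.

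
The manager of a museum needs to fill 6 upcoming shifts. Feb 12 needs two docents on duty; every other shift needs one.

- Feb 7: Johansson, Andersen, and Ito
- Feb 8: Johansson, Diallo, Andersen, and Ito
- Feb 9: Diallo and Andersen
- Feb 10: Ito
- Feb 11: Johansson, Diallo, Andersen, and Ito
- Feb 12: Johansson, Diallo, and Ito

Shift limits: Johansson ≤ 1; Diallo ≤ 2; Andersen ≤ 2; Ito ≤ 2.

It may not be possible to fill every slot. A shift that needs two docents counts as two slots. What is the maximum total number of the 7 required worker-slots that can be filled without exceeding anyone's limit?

7

Total capacity across all docents is 1+2+2+2 = 7, and 7 slots are needed, so at most 7 can be filled.
An assignment achieving 7: Feb 7→Johansson, Feb 8→Andersen, Feb 9→Diallo, Feb 10→Ito, Feb 11→Andersen, Feb 12→Diallo+Ito.
Loads: Johansson 1/1, Diallo 2/2, Andersen 2/2, Ito 2/2.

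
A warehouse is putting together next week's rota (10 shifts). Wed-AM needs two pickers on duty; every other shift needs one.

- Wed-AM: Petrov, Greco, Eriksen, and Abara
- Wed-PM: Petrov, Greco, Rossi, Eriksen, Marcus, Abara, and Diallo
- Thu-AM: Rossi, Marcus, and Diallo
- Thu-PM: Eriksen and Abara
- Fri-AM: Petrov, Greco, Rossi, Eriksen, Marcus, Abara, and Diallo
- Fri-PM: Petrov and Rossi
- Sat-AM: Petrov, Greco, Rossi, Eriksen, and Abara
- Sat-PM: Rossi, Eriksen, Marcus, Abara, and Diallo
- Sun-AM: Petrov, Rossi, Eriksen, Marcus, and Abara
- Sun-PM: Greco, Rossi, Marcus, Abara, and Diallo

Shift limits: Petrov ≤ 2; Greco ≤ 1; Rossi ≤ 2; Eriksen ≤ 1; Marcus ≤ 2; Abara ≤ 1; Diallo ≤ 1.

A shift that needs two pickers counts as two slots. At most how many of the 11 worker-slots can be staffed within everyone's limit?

10

Total capacity across all pickers is 2+1+2+1+2+1+1 = 10, and 11 slots are needed, so at most 10 can be filled.
An assignment achieving 10: Wed-AM→Petrov+Greco, Wed-PM→Diallo, Thu-AM→Rossi, Thu-PM→Eriksen, Fri-PM→Petrov, Sat-AM→Rossi, Sat-PM→Marcus, Sun-AM→Marcus, Sun-PM→Abara.
Loads: Petrov 2/2, Greco 1/1, Rossi 2/2, Eriksen 1/1, Marcus 2/2, Abara 1/1, Diallo 1/1.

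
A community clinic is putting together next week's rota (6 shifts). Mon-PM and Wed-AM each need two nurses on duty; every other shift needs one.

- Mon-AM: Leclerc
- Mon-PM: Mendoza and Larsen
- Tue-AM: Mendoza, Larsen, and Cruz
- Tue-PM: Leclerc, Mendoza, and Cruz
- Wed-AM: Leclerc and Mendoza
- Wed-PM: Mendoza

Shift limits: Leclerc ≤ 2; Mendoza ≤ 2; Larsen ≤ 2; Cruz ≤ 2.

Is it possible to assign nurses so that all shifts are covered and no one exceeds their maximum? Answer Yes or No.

No

Total capacity is 8 and 8 slots are needed, so capacity alone doesn't rule it out.
Shifts {Mon-PM, Wed-AM, Wed-PM} need 5 worker-slots in total, but the nurses available for any of those shifts (Leclerc, Mendoza, and Larsen) can supply at most 4 among them. So no valid schedule exists.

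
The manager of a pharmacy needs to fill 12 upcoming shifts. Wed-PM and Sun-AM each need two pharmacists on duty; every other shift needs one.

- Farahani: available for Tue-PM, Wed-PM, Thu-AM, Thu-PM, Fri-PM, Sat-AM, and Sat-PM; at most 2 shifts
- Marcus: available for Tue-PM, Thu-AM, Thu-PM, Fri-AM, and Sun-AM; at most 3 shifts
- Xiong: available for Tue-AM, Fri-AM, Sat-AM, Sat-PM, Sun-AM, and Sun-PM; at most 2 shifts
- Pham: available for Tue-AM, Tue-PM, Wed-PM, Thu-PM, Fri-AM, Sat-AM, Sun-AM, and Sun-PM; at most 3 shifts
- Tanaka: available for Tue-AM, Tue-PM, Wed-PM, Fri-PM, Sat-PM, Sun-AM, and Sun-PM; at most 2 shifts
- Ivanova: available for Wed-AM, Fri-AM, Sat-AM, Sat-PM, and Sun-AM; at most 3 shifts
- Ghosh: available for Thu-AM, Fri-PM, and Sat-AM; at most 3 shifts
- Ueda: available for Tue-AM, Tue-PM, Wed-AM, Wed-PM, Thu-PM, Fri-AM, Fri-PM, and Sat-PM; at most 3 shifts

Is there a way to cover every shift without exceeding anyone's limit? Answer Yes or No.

Yes

One valid schedule: Tue-AM→Xiong, Tue-PM→Marcus, Wed-AM→Ivanova, Wed-PM→Pham+Ueda, Thu-AM→Farahani, Thu-PM→Farahani, Fri-AM→Marcus, Fri-PM→Tanaka, Sat-AM→Pham, Sat-PM→Tanaka, Sun-AM→Marcus+Pham, Sun-PM→Xiong.
Loads: Farahani 2/2, Marcus 3/3, Xiong 2/2, Pham 3/3, Tanaka 2/2, Ivanova 1/3, Ghosh 0/3, Ueda 1/3 — all within limits.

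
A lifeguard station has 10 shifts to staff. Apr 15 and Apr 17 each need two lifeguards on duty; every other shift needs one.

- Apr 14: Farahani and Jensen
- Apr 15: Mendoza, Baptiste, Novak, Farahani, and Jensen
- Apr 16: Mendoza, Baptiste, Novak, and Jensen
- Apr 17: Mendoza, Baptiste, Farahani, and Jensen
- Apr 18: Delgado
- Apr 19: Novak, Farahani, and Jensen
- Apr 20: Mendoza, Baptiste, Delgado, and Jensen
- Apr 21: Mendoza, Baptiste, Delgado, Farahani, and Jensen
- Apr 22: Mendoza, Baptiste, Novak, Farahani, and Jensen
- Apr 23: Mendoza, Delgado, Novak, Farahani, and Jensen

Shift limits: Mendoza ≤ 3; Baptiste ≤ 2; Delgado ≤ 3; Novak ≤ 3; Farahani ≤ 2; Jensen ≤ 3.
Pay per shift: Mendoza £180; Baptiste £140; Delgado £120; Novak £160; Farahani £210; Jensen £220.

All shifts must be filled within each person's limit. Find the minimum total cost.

£1870

Apr 18 can only be covered by Delgado, so that assignment is forced.
Picking the cheapest available lifeguard for each shift independently would cost £1750, but that ignores the shift limits.
An optimal schedule: Apr 14→Farahani, Apr 15→Novak+Mendoza, Apr 16→Baptiste, Apr 17→Baptiste+Mendoza, Apr 18→Delgado, Apr 19→Novak, Apr 20→Delgado, Apr 21→Delgado, Apr 22→Novak, Apr 23→Mendoza.
Total: 210 + 160 + 180 + 140 + 140 + 180 + 120 + 160 + 120 + 120 + 160 + 180 = £1870.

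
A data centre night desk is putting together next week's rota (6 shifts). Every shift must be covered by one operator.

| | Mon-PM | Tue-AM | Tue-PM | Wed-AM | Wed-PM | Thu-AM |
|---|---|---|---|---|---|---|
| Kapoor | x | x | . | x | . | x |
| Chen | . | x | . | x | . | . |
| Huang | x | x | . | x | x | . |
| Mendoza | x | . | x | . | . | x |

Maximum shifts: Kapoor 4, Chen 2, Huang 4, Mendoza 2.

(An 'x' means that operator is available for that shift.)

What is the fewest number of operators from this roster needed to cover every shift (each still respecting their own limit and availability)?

6 slots to fill and no one can take more than 4, so at least ⌈6/4⌉ = 2 operators are needed.
Huang and Mendoza alone can cover everything: Mon-PM→Huang, Tue-AM→Huang, Tue-PM→Mendoza, Wed-AM→Huang, Wed-PM→Huang, Thu-AM→Mendoza.

2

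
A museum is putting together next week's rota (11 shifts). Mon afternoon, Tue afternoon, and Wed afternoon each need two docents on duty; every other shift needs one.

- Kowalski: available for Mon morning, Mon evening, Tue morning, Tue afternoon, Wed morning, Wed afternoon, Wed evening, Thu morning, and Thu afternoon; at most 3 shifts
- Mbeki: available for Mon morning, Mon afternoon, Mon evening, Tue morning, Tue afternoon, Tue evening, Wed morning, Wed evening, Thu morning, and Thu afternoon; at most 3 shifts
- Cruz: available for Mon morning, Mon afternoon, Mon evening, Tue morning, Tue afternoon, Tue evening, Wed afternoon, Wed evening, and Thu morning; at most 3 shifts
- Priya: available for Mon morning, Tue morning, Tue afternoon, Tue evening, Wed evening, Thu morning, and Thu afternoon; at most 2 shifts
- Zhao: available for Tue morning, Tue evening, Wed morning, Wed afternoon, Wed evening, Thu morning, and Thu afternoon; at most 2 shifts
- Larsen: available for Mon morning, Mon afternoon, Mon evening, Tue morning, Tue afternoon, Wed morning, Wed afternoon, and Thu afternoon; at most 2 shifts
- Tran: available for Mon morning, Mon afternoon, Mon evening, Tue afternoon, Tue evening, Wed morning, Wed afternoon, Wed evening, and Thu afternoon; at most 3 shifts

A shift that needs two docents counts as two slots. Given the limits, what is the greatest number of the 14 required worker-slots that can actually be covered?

Total capacity across all docents is 3+3+3+2+2+2+3 = 18, and 14 slots are needed, so at most 14 can be filled.
An assignment achieving 14: Mon morning→Cruz, Mon afternoon→Mbeki+Cruz, Mon evening→Kowalski, Tue morning→Priya, Tue afternoon→Priya+Larsen, Tue evening→Mbeki, Wed morning→Kowalski, Wed afternoon→Kowalski+Cruz, Wed evening→Zhao, Thu morning→Mbeki, Thu afternoon→Zhao.
Loads: Kowalski 3/3, Mbeki 3/3, Cruz 3/3, Priya 2/2, Zhao 2/2, Larsen 1/2, Tran 0/3.

14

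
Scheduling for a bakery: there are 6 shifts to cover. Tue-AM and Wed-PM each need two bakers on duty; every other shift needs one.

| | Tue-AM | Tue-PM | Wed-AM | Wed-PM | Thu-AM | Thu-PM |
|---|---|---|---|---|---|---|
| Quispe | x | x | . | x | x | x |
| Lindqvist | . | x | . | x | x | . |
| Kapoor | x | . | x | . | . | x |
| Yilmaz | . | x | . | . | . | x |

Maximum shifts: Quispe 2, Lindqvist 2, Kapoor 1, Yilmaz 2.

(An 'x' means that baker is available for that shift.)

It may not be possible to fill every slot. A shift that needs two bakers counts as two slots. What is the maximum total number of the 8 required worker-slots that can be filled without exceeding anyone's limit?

7

Total capacity across all bakers is 2+2+1+2 = 7, and 8 slots are needed, so at most 7 can be filled.
An assignment achieving 7: Tue-AM→Quispe, Tue-PM→Yilmaz, Wed-AM→Kapoor, Wed-PM→Quispe+Lindqvist, Thu-AM→Lindqvist, Thu-PM→Yilmaz.
Loads: Quispe 2/2, Lindqvist 2/2, Kapoor 1/1, Yilmaz 2/2.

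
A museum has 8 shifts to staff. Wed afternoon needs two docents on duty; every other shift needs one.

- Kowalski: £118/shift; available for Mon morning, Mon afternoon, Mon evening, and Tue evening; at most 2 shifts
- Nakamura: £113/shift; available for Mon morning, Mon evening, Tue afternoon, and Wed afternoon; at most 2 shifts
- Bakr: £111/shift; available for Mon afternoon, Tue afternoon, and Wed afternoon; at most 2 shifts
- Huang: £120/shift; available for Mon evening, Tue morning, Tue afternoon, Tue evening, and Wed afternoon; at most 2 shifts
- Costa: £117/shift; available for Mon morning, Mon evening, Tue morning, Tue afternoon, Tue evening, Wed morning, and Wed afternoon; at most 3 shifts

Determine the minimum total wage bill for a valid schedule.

Wed morning can only be covered by Costa, so that assignment is forced.
Picking the cheapest available docent for each shift independently would cost £1023, but that ignores the shift limits.
An optimal schedule: Mon morning→Nakamura, Mon afternoon→Bakr, Mon evening→Kowalski, Tue morning→Costa, Tue afternoon→Bakr, Tue evening→Kowalski, Wed morning→Costa, Wed afternoon→Nakamura+Costa.
Total: 113 + 111 + 118 + 117 + 111 + 118 + 117 + 113 + 117 = £1035.

£1035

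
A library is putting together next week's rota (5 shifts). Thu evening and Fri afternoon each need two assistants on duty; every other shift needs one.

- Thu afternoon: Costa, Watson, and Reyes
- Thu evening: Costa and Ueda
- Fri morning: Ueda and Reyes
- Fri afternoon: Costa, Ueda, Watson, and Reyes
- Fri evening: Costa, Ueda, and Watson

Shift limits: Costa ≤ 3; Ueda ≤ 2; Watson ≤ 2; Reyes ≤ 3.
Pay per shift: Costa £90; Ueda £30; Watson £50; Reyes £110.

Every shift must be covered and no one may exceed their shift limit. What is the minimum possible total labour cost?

Thu evening can only be covered by Costa and Ueda, so that assignment is forced.
Picking the cheapest available assistant for each shift independently would cost £310, but that ignores the shift limits.
An optimal schedule: Thu afternoon→Watson, Thu evening→Ueda+Costa, Fri morning→Ueda, Fri afternoon→Watson+Costa, Fri evening→Costa.
Total: 50 + 30 + 90 + 30 + 50 + 90 + 90 = £430.

£430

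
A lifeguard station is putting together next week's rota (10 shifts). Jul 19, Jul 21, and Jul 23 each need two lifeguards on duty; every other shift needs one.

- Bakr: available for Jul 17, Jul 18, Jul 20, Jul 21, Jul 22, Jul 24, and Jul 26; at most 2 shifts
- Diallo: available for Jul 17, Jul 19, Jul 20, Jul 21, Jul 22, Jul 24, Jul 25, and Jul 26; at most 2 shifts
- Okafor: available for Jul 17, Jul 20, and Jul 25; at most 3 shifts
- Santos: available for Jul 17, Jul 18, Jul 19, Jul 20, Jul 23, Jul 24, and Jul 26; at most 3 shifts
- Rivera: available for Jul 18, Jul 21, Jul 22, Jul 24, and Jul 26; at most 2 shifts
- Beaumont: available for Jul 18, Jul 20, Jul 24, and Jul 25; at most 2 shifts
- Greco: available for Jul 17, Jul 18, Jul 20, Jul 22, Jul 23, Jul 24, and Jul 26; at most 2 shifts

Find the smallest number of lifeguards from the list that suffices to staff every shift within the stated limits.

13 slots to fill and no one can take more than 3, so at least ⌈13/3⌉ = 5 lifeguards are needed.
Any 5 lifeguards together have capacity at most 3+3+2+2+2 = 12 < 13 slots, so 5 can never suffice.
Bakr, Diallo, Okafor, Santos, Rivera, and Greco alone can cover everything: Jul 17→Okafor, Jul 18→Bakr, Jul 19→Diallo+Santos, Jul 20→Okafor, Jul 21→Bakr+Rivera, Jul 22→Rivera, Jul 23→Santos+Greco, Jul 24→Santos, Jul 25→Diallo, Jul 26→Greco.

6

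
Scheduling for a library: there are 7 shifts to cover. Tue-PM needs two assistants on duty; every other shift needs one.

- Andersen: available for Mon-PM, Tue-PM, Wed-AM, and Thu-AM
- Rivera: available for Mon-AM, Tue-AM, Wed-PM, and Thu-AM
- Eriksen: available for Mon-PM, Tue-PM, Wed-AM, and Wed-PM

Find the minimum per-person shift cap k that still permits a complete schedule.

3

With 3 assistants and 8 worker-slots to fill, someone must work at least ⌈8/3⌉ = 3 shifts, so k ≥ 3.
k = 3 works: Mon-AM→Rivera, Mon-PM→Andersen, Tue-AM→Rivera, Tue-PM→Andersen+Eriksen, Wed-AM→Andersen, Wed-PM→Eriksen, Thu-AM→Rivera.
Loads: Andersen 3, Rivera 3, Eriksen 2 — all ≤ 3.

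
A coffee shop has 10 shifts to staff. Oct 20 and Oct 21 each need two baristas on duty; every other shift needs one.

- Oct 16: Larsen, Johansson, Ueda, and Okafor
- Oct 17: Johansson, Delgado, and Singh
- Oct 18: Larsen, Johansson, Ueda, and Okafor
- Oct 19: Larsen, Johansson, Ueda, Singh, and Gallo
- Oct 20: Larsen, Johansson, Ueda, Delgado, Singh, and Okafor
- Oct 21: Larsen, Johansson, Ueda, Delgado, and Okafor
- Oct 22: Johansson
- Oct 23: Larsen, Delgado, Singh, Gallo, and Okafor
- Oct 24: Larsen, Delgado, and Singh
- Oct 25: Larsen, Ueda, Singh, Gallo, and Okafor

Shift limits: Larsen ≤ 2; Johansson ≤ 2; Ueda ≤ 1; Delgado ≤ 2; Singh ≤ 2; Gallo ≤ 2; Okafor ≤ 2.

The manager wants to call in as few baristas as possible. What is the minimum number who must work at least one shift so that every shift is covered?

6

12 slots to fill and no one can take more than 2, so at least ⌈12/2⌉ = 6 baristas are needed.
Larsen, Johansson, Delgado, Singh, Gallo, and Okafor alone can cover everything: Oct 16→Larsen, Oct 17→Johansson, Oct 18→Larsen, Oct 19→Singh, Oct 20→Singh+Okafor, Oct 21→Delgado+Okafor, Oct 22→Johansson, Oct 23→Gallo, Oct 24→Delgado, Oct 25→Gallo.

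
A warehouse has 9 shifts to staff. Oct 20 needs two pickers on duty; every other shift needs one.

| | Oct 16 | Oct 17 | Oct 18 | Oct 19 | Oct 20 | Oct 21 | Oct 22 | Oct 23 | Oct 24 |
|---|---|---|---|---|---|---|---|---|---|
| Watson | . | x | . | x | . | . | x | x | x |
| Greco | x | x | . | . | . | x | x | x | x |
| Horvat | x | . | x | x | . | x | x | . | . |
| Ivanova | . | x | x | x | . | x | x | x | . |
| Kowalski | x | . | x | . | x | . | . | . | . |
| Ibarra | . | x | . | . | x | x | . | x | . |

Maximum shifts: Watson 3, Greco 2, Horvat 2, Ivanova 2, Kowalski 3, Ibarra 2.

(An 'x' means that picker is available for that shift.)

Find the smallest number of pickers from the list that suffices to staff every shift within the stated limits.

4

10 slots to fill and no one can take more than 3, so at least ⌈10/3⌉ = 4 pickers are needed.
Watson, Greco, Kowalski, and Ibarra alone can cover everything: Oct 16→Kowalski, Oct 17→Greco, Oct 18→Kowalski, Oct 19→Watson, Oct 20→Kowalski+Ibarra, Oct 21→Greco, Oct 22→Watson, Oct 23→Ibarra, Oct 24→Watson.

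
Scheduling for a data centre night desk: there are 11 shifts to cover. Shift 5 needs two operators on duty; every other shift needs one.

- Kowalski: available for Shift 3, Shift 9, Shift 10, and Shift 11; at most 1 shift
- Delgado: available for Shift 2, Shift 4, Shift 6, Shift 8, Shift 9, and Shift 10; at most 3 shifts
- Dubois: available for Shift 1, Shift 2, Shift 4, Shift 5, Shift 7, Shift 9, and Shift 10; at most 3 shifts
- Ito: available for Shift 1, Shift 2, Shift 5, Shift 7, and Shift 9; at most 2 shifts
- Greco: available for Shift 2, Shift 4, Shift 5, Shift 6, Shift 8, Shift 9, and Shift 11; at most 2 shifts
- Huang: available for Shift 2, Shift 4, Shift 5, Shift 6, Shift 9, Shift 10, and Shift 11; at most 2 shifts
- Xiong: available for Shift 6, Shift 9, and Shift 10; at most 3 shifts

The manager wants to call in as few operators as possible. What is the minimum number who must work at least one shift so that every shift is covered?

5

12 slots to fill and no one can take more than 3, so at least ⌈12/3⌉ = 4 operators are needed.
Any 4 operators together have capacity at most 3+3+3+2 = 11 < 12 slots, so 4 can never suffice.
Kowalski, Delgado, Dubois, Greco, and Xiong alone can cover everything: Shift 1→Dubois, Shift 2→Delgado, Shift 3→Kowalski, Shift 4→Delgado, Shift 5→Dubois+Greco, Shift 6→Xiong, Shift 7→Dubois, Shift 8→Delgado, Shift 9→Xiong, Shift 10→Xiong, Shift 11→Greco.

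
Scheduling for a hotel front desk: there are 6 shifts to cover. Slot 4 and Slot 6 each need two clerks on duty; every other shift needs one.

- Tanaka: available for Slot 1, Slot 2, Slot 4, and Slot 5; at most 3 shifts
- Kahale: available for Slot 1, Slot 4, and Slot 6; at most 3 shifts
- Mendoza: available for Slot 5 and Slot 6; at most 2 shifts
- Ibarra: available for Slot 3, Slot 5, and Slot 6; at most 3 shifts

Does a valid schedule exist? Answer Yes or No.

Yes

Slot 2 can only be covered by Tanaka, so that assignment is forced.
Slot 3 can only be covered by Ibarra, so that assignment is forced.
Slot 4 can only be covered by Tanaka and Kahale, so that assignment is forced.
One valid schedule: Slot 1→Tanaka, Slot 2→Tanaka, Slot 3→Ibarra, Slot 4→Tanaka+Kahale, Slot 5→Mendoza, Slot 6→Kahale+Mendoza.
Loads: Tanaka 3/3, Kahale 2/3, Mendoza 2/2, Ibarra 1/3 — all within limits.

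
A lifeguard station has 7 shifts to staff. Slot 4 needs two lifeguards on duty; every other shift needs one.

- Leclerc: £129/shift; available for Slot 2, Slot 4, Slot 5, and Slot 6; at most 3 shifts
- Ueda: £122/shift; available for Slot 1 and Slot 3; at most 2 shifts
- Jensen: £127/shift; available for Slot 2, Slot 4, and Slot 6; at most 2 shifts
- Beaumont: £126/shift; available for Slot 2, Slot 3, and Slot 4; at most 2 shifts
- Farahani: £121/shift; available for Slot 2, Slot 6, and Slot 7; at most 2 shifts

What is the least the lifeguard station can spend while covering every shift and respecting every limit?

Slot 1 can only be covered by Ueda, so that assignment is forced.
Slot 5 can only be covered by Leclerc, so that assignment is forced.
Slot 7 can only be covered by Farahani, so that assignment is forced.
Picking the cheapest available lifeguard for each shift independently would cost £989, but that ignores the shift limits.
An optimal schedule: Slot 1→Ueda, Slot 2→Beaumont, Slot 3→Ueda, Slot 4→Beaumont+Jensen, Slot 5→Leclerc, Slot 6→Farahani, Slot 7→Farahani.
Total: 122 + 126 + 122 + 126 + 127 + 129 + 121 + 121 = £994.

£994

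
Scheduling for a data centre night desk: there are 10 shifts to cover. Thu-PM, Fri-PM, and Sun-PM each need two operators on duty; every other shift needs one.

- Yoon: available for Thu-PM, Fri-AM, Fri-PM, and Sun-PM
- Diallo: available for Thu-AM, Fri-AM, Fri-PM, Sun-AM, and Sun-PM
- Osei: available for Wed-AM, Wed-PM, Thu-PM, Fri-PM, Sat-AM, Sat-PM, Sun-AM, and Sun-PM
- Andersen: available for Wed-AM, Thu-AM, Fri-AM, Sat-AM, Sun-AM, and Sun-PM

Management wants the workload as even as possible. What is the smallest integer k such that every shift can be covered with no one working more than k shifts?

4

With 4 operators and 13 worker-slots to fill, someone must work at least ⌈13/4⌉ = 4 shifts, so k ≥ 4.
k = 4 works: Wed-AM→Osei, Wed-PM→Osei, Thu-AM→Diallo, Thu-PM→Yoon+Osei, Fri-AM→Yoon, Fri-PM→Yoon+Diallo, Sat-AM→Andersen, Sat-PM→Osei, Sun-AM→Diallo, Sun-PM→Yoon+Diallo.
Loads: Yoon 4, Diallo 4, Osei 4, Andersen 1 — all ≤ 4.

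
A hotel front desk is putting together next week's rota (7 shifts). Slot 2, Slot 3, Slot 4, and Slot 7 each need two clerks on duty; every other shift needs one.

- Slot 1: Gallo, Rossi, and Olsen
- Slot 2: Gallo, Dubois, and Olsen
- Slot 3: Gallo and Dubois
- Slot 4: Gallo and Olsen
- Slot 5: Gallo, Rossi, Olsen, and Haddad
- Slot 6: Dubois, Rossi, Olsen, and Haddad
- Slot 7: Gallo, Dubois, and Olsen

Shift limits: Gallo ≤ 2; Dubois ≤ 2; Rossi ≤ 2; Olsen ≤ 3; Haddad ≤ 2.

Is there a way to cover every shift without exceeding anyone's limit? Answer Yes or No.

No

Total capacity is 11 and 11 slots are needed, so capacity alone doesn't rule it out.
Shifts {Slot 2, Slot 3, Slot 4, Slot 7} need 8 worker-slots in total, but the clerks available for any of those shifts (Gallo, Dubois, and Olsen) can supply at most 7 among them. So no valid schedule exists.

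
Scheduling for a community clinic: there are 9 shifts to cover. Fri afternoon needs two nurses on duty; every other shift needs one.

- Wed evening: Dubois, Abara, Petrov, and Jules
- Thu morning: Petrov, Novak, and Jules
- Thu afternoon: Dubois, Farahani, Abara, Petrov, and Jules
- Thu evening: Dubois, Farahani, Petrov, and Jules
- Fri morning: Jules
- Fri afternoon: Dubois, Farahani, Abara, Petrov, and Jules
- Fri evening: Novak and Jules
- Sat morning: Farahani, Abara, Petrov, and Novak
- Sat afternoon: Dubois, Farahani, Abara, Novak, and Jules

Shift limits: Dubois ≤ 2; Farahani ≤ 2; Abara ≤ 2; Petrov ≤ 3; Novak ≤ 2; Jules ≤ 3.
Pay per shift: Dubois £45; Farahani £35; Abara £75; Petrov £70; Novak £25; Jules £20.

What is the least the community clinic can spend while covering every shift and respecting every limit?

Fri morning can only be covered by Jules, so that assignment is forced.
Picking the cheapest available nurse for each shift independently would cost £220, but that ignores the shift limits.
An optimal schedule: Wed evening→Dubois, Thu morning→Jules, Thu afternoon→Farahani, Thu evening→Farahani, Fri morning→Jules, Fri afternoon→Dubois+Petrov, Fri evening→Jules, Sat morning→Novak, Sat afternoon→Novak.
Total: 45 + 20 + 35 + 35 + 20 + 45 + 70 + 20 + 25 + 25 = £340.

£340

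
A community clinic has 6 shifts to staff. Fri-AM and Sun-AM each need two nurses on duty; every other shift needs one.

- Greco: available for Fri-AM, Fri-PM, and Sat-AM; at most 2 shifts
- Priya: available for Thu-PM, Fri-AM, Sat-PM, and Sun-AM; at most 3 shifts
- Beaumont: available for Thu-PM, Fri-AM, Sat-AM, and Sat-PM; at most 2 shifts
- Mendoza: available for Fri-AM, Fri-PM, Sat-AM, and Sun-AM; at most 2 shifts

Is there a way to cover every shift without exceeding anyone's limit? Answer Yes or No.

Sun-AM can only be covered by Priya and Mendoza, so that assignment is forced.
One valid schedule: Thu-PM→Priya, Fri-AM→Beaumont+Mendoza, Fri-PM→Greco, Sat-AM→Greco, Sat-PM→Priya, Sun-AM→Priya+Mendoza.
Loads: Greco 2/2, Priya 3/3, Beaumont 1/2, Mendoza 2/2 — all within limits.

Yes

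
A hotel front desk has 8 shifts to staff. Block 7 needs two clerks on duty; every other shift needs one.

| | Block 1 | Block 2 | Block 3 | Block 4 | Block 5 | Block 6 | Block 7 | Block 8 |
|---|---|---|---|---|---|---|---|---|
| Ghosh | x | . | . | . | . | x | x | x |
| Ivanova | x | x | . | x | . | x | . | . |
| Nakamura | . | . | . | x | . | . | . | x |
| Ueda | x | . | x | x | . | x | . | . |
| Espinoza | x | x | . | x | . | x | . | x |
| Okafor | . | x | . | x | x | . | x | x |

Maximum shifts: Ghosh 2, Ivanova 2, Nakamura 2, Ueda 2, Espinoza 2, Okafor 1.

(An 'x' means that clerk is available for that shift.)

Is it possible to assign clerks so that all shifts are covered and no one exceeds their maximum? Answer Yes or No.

Total capacity is 11 and 9 slots are needed, so capacity alone doesn't rule it out.
Shifts {Block 5, Block 7} need 3 worker-slots in total, but the clerks available for any of those shifts (Ghosh and Okafor) can supply at most 2 among them. So no valid schedule exists.

No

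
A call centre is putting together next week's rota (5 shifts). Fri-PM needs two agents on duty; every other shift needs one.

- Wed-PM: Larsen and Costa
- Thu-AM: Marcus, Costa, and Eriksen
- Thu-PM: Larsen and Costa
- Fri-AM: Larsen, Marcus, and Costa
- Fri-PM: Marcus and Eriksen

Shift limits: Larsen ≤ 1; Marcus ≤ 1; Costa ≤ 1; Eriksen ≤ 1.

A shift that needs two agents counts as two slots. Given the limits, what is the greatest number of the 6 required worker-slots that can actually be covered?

Total capacity across all agents is 1+1+1+1 = 4, and 6 slots are needed, so at most 4 can be filled.
An assignment achieving 4: Wed-PM→Larsen, Thu-PM→Costa, Fri-PM→Marcus+Eriksen.
Loads: Larsen 1/1, Marcus 1/1, Costa 1/1, Eriksen 1/1.

4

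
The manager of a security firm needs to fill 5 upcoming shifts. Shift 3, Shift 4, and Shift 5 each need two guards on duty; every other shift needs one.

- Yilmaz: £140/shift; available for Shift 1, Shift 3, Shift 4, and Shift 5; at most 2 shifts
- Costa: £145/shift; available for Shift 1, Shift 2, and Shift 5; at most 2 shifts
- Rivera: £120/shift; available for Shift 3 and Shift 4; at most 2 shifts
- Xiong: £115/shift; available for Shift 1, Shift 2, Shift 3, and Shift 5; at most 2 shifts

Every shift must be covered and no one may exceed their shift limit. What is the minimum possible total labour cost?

Shift 4 can only be covered by Yilmaz and Rivera, so that assignment is forced.
Picking the cheapest available guard for each shift independently would cost £980, but that ignores the shift limits.
An optimal schedule: Shift 1→Yilmaz, Shift 2→Costa, Shift 3→Rivera+Xiong, Shift 4→Yilmaz+Rivera, Shift 5→Costa+Xiong.
Total: 140 + 145 + 120 + 115 + 140 + 120 + 145 + 115 = £1040.

£1040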